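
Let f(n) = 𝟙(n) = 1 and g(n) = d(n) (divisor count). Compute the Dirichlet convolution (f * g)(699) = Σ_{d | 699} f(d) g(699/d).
(𝟙 * d)(699) = 9

Divisors of 699: [1, 3, 233, 699]. For each d | 699:
  d = 1: 𝟙(1) · d(699/1) = 1 · 4 = 4
  d = 3: 𝟙(3) · d(699/3) = 1 · 2 = 2
  d = 233: 𝟙(233) · d(699/233) = 1 · 2 = 2
  d = 699: 𝟙(699) · d(699/699) = 1 · 1 = 1
Summing: (𝟙 * d)(699) = 4 + 2 + 2 + 1 = 9.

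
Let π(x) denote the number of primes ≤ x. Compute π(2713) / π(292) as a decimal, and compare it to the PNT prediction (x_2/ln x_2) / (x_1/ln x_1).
π(2713)/π(292) = 396/61 ≈ 6.4918;  PNT prediction ≈ 6.6715.

π(292) = 61 and π(2713) = 396, so π(2713)/π(292) ≈ 6.4918. The PNT-predicted ratio is (2713/ln(2713)) / (292/ln(292)) ≈ 6.6715. The two agree to within a few percent, as expected.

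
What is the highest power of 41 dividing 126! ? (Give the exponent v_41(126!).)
v_41(126!) = 3

Legendre's formula: v_p(n!) = Σ_{k ≥ 1} ⌊n / p^k⌋. For p = 41, n = 126, the terms are:
  ⌊126/41^1⌋ = ⌊126/41⌋ = 3
(the next term ⌊126/41^2⌋ = 0, terminating the sum). Summing: v_41(126!) = 3 = 3.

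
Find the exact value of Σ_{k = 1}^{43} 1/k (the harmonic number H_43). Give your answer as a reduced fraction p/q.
H_43 = 532145396070491417/122332313750680800

Direct summation: H_43 = 1 + 1/2 + ... + 1/43. The least common denominator is lcm(1, ..., 43) = 9419588158802421600; over this denominator the numerator is 9419588158802421600 + 4709794079401210800 + 3139862719600807200 + 2354897039700605400 + 1883917631760484320 + 1569931359800403600 + 1345655451257488800 + 1177448519850302700 + 1046620906533602400 + 941958815880242160 + 856326196254765600 + 784965679900201800 + 724583704523263200 + 672827725628744400 + 627972543920161440 + 588724259925151350 + 554093421106024800 + 523310453266801200 + 495767797831706400 + 470979407940121080 + 448551817085829600 + 428163098127382800 + 409547311252279200 + 392482839950100900 + 376783526352096864 + 362291852261631600 + 348873635511200800 + 336413862814372200 + 324813384786290400 + 313986271960080720 + 303857682542013600 + 294362129962575675 + 285442065418255200 + 277046710553012400 + 269131090251497760 + 261655226633400600 + 254583463751416800 + 247883898915853200 + 241527901507754400 + 235489703970060540 + 229746052653717600 + 224275908542914800 + 219060189739591200 = 40975195497427839109, so H_43 = 40975195497427839109/9419588158802421600; reducing by gcd(40975195497427839109, 9419588158802421600) = 77 gives 532145396070491417/122332313750680800 ≈ 4.35000. (The PNT-adjacent estimate ln(43) + γ ≈ 4.33842 matches within O(1/n).)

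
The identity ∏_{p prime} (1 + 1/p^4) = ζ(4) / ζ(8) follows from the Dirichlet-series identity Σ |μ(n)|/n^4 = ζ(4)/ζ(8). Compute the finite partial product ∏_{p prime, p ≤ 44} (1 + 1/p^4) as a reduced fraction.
∏ = 9797980044774469102330603903164632306176249714317508104704/9089648120265456627180951239843248289566061362769110535625

The primes p ≤ 44 are [2, 3, 5, 7, 11, 13, 17, 19, 23, 29, 31, 37, 41, 43]. For each, (1 + 1/p^4) = (p^4 + 1)/p^4. Multiplying these fractions over p ∈ [2, 3, 5, 7, 11, 13, 17, 19, 23, 29, 31, 37, 41, 43] gives 9797980044774469102330603903164632306176249714317508104704/9089648120265456627180951239843248289566061362769110535625. (In the limit P → ∞ this tends to ζ(4)/ζ(8).)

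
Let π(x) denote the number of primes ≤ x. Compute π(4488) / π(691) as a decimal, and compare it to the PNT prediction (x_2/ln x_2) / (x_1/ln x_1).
π(4488)/π(691) = 609/125 ≈ 4.8720;  PNT prediction ≈ 5.0498.

π(691) = 125 and π(4488) = 609, so π(4488)/π(691) ≈ 4.8720. The PNT-predicted ratio is (4488/ln(4488)) / (691/ln(691)) ≈ 5.0498. The two agree to within a few percent, as expected.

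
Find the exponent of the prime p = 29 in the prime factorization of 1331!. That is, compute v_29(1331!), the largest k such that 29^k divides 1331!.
v_29(1331!) = 46

Legendre's formula: v_p(n!) = Σ_{k ≥ 1} ⌊n / p^k⌋. For p = 29, n = 1331, the terms are:
  ⌊1331/29^1⌋ = ⌊1331/29⌋ = 45
  ⌊1331/29^2⌋ = ⌊1331/841⌋ = 1
(the next term ⌊1331/29^3⌋ = 0, terminating the sum). Summing: v_29(1331!) = 45 + 1 = 46.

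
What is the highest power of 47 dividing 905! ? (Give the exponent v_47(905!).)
v_47(905!) = 19

Legendre's formula: v_p(n!) = Σ_{k ≥ 1} ⌊n / p^k⌋. For p = 47, n = 905, the terms are:
  ⌊905/47^1⌋ = ⌊905/47⌋ = 19
(the next term ⌊905/47^2⌋ = 0, terminating the sum). Summing: v_47(905!) = 19 = 19.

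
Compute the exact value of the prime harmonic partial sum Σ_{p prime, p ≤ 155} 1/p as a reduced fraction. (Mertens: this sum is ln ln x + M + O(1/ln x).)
Σ 1/p = 426559540131011718238816115585684956391671166781102121476137/225319534991831177328890236228992001350685163362356544091910

π(155) = 36, so the primes ≤ 155 are [2, 3, 5, 7, 11, 13, 17, 19, 23, 29, 31, 37, 41, 43, 47, 53, 59, 61, 67, 71, 73, 79, 83, 89, 97, 101, 103, 107, 109, 113, 127, 131, 137, 139, 149, 151]. Summing 1/p over these primes: 426559540131011718238816115585684956391671166781102121476137/225319534991831177328890236228992001350685163362356544091910 ≈ 1.8931. Mertens estimate ln ln(155) + 0.2615 ≈ 1.8796.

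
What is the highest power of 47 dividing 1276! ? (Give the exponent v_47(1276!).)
v_47(1276!) = 27

Legendre's formula: v_p(n!) = Σ_{k ≥ 1} ⌊n / p^k⌋. For p = 47, n = 1276, the terms are:
  ⌊1276/47^1⌋ = ⌊1276/47⌋ = 27
(the next term ⌊1276/47^2⌋ = 0, terminating the sum). Summing: v_47(1276!) = 27 = 27.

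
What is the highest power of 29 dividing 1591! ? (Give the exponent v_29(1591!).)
v_29(1591!) = 55

Legendre's formula: v_p(n!) = Σ_{k ≥ 1} ⌊n / p^k⌋. For p = 29, n = 1591, the terms are:
  ⌊1591/29^1⌋ = ⌊1591/29⌋ = 54
  ⌊1591/29^2⌋ = ⌊1591/841⌋ = 1
(the next term ⌊1591/29^3⌋ = 0, terminating the sum). Summing: v_29(1591!) = 54 + 1 = 55.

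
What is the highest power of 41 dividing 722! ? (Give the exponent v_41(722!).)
v_41(722!) = 17

Legendre's formula: v_p(n!) = Σ_{k ≥ 1} ⌊n / p^k⌋. For p = 41, n = 722, the terms are:
  ⌊722/41^1⌋ = ⌊722/41⌋ = 17
(the next term ⌊722/41^2⌋ = 0, terminating the sum). Summing: v_41(722!) = 17 = 17.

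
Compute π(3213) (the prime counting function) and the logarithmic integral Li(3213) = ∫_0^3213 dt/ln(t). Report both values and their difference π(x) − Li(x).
π(3213) = 454;  Li(3213) ≈ 469.25;  π(x) − Li(x) ≈ -15.25.

Direct count of primes ≤ 3213 gives π(3213) = 454. Numerical evaluation of the logarithmic integral gives Li(3213) ≈ 469.25. The difference π(x) − Li(x) ≈ -15.25 is typically negative for small/moderate x (Li(x) overestimates), though Littlewood's theorem shows this sign changes infinitely often.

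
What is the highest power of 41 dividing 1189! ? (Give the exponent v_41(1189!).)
v_41(1189!) = 29

Legendre's formula: v_p(n!) = Σ_{k ≥ 1} ⌊n / p^k⌋. For p = 41, n = 1189, the terms are:
  ⌊1189/41^1⌋ = ⌊1189/41⌋ = 29
(the next term ⌊1189/41^2⌋ = 0, terminating the sum). Summing: v_41(1189!) = 29 = 29.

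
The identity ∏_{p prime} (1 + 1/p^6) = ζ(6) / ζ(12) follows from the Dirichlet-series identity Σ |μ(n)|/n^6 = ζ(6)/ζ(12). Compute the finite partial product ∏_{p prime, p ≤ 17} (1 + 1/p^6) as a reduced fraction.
∏ = 37082050739665581555281/36458868890141886060873

The primes p ≤ 17 are [2, 3, 5, 7, 11, 13, 17]. For each, (1 + 1/p^6) = (p^6 + 1)/p^6. Multiplying these fractions over p ∈ [2, 3, 5, 7, 11, 13, 17] gives 37082050739665581555281/36458868890141886060873. (In the limit P → ∞ this tends to ζ(6)/ζ(12).)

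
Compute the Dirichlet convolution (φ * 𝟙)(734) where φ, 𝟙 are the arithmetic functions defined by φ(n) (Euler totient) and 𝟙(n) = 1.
(φ * 𝟙)(734) = 734

Divisors of 734: [1, 2, 367, 734]. For each d | 734:
  d = 1: φ(1) · 𝟙(734/1) = 1 · 1 = 1
  d = 2: φ(2) · 𝟙(734/2) = 1 · 1 = 1
  d = 367: φ(367) · 𝟙(734/367) = 366 · 1 = 366
  d = 734: φ(734) · 𝟙(734/734) = 366 · 1 = 366
Summing: (φ * 𝟙)(734) = 1 + 1 + 366 + 366 = 734.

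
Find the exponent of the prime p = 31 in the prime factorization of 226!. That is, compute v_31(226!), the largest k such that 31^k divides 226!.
v_31(226!) = 7

Legendre's formula: v_p(n!) = Σ_{k ≥ 1} ⌊n / p^k⌋. For p = 31, n = 226, the terms are:
  ⌊226/31^1⌋ = ⌊226/31⌋ = 7
(the next term ⌊226/31^2⌋ = 0, terminating the sum). Summing: v_31(226!) = 7 = 7.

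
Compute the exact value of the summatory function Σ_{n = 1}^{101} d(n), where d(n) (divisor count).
Σ_{n ≤ 101} d(n) = 484

Compute d(n) for each 1 ≤ n ≤ 101: d(1) = 1, d(2) = 2, d(3) = 2, d(4) = 3, d(5) = 2, d(6) = 4, d(7) = 2, d(8) = 4, d(9) = 3, d(10) = 4, d(11) = 2, d(12) = 6, d(13) = 2, d(14) = 4, d(15) = 4, d(16) = 5, d(17) = 2, d(18) = 6, d(19) = 2, d(20) = 6, d(21) = 4, d(22) = 4, d(23) = 2, d(24) = 8, d(25) = 3, d(26) = 4, d(27) = 4, d(28) = 6, d(29) = 2, d(30) = 8, d(31) = 2, d(32) = 6, d(33) = 4, d(34) = 4, d(35) = 4, d(36) = 9, d(37) = 2, d(38) = 4, d(39) = 4, d(40) = 8, d(41) = 2, d(42) = 8, d(43) = 2, d(44) = 6, d(45) = 6, d(46) = 4, d(47) = 2, d(48) = 10, d(49) = 3, d(50) = 6, d(51) = 4, d(52) = 6, d(53) = 2, d(54) = 8, d(55) = 4, d(56) = 8, d(57) = 4, d(58) = 4, d(59) = 2, d(60) = 12, d(61) = 2, d(62) = 4, d(63) = 6, d(64) = 7, d(65) = 4, d(66) = 8, d(67) = 2, d(68) = 6, d(69) = 4, d(70) = 8, d(71) = 2, d(72) = 12, d(73) = 2, d(74) = 4, d(75) = 6, d(76) = 6, d(77) = 4, d(78) = 8, d(79) = 2, d(80) = 10, d(81) = 5, d(82) = 4, d(83) = 2, d(84) = 12, d(85) = 4, d(86) = 4, d(87) = 4, d(88) = 8, d(89) = 2, d(90) = 12, d(91) = 4, d(92) = 6, d(93) = 4, d(94) = 4, d(95) = 4, d(96) = 12, d(97) = 2, d(98) = 6, d(99) = 6, d(100) = 9, d(101) = 2. Summing all 101 values: 484. (Dirichlet's divisor formula: Σ_{n ≤ x} d(n) = x ln(x) + (2γ − 1) x + O(√x). For x = 101, the asymptotic estimate is ≈ 481.72.)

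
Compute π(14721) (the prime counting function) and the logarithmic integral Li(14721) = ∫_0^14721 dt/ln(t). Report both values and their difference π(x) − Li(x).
π(14721) = 1722;  Li(14721) ≈ 1747.58;  π(x) − Li(x) ≈ -25.58.

Direct count of primes ≤ 14721 gives π(14721) = 1722. Numerical evaluation of the logarithmic integral gives Li(14721) ≈ 1747.58. The difference π(x) − Li(x) ≈ -25.58 is typically negative for small/moderate x (Li(x) overestimates), though Littlewood's theorem shows this sign changes infinitely often.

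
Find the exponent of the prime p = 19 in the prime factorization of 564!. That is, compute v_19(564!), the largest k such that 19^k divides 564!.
v_19(564!) = 30

Legendre's formula: v_p(n!) = Σ_{k ≥ 1} ⌊n / p^k⌋. For p = 19, n = 564, the terms are:
  ⌊564/19^1⌋ = ⌊564/19⌋ = 29
  ⌊564/19^2⌋ = ⌊564/361⌋ = 1
(the next term ⌊564/19^3⌋ = 0, terminating the sum). Summing: v_19(564!) = 29 + 1 = 30.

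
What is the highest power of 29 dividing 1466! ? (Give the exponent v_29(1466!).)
v_29(1466!) = 51

Legendre's formula: v_p(n!) = Σ_{k ≥ 1} ⌊n / p^k⌋. For p = 29, n = 1466, the terms are:
  ⌊1466/29^1⌋ = ⌊1466/29⌋ = 50
  ⌊1466/29^2⌋ = ⌊1466/841⌋ = 1
(the next term ⌊1466/29^3⌋ = 0, terminating the sum). Summing: v_29(1466!) = 50 + 1 = 51.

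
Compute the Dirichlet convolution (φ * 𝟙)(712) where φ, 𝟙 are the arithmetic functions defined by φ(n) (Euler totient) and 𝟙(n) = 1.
(φ * 𝟙)(712) = 712

Divisors of 712: [1, 2, 4, 8, 89, 178, 356, 712]. For each d | 712:
  d = 1: φ(1) · 𝟙(712/1) = 1 · 1 = 1
  d = 2: φ(2) · 𝟙(712/2) = 1 · 1 = 1
  d = 4: φ(4) · 𝟙(712/4) = 2 · 1 = 2
  d = 8: φ(8) · 𝟙(712/8) = 4 · 1 = 4
  d = 89: φ(89) · 𝟙(712/89) = 88 · 1 = 88
  d = 178: φ(178) · 𝟙(712/178) = 88 · 1 = 88
  d = 356: φ(356) · 𝟙(712/356) = 176 · 1 = 176
  d = 712: φ(712) · 𝟙(712/712) = 352 · 1 = 352
Summing: (φ * 𝟙)(712) = 1 + 1 + 2 + 4 + 88 + 88 + 176 + 352 = 712.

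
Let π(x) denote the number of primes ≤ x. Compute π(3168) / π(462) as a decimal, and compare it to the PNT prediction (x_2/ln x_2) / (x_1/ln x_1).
π(3168)/π(462) = 448/89 ≈ 5.0337;  PNT prediction ≈ 5.2194.

π(462) = 89 and π(3168) = 448, so π(3168)/π(462) ≈ 5.0337. The PNT-predicted ratio is (3168/ln(3168)) / (462/ln(462)) ≈ 5.2194. The two agree to within a few percent, as expected.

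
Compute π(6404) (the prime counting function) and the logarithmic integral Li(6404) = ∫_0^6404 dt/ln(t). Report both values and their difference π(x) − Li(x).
π(6404) = 834;  Li(6404) ≈ 846.68;  π(x) − Li(x) ≈ -12.68.

Direct count of primes ≤ 6404 gives π(6404) = 834. Numerical evaluation of the logarithmic integral gives Li(6404) ≈ 846.68. The difference π(x) − Li(x) ≈ -12.68 is typically negative for small/moderate x (Li(x) overestimates), though Littlewood's theorem shows this sign changes infinitely often.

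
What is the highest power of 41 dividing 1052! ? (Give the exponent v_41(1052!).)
v_41(1052!) = 25

Legendre's formula: v_p(n!) = Σ_{k ≥ 1} ⌊n / p^k⌋. For p = 41, n = 1052, the terms are:
  ⌊1052/41^1⌋ = ⌊1052/41⌋ = 25
(the next term ⌊1052/41^2⌋ = 0, terminating the sum). Summing: v_41(1052!) = 25 = 25.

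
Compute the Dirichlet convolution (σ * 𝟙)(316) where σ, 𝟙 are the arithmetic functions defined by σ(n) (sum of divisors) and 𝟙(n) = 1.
(σ * 𝟙)(316) = 891

Divisors of 316: [1, 2, 4, 79, 158, 316]. For each d | 316:
  d = 1: σ(1) · 𝟙(316/1) = 1 · 1 = 1
  d = 2: σ(2) · 𝟙(316/2) = 3 · 1 = 3
  d = 4: σ(4) · 𝟙(316/4) = 7 · 1 = 7
  d = 79: σ(79) · 𝟙(316/79) = 80 · 1 = 80
  d = 158: σ(158) · 𝟙(316/158) = 240 · 1 = 240
  d = 316: σ(316) · 𝟙(316/316) = 560 · 1 = 560
Summing: (σ * 𝟙)(316) = 1 + 3 + 7 + 80 + 240 + 560 = 891.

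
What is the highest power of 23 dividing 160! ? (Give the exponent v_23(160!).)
v_23(160!) = 6

Legendre's formula: v_p(n!) = Σ_{k ≥ 1} ⌊n / p^k⌋. For p = 23, n = 160, the terms are:
  ⌊160/23^1⌋ = ⌊160/23⌋ = 6
(the next term ⌊160/23^2⌋ = 0, terminating the sum). Summing: v_23(160!) = 6 = 6.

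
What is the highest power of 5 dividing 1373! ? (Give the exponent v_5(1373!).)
v_5(1373!) = 340

Legendre's formula: v_p(n!) = Σ_{k ≥ 1} ⌊n / p^k⌋. For p = 5, n = 1373, the terms are:
  ⌊1373/5^1⌋ = ⌊1373/5⌋ = 274
  ⌊1373/5^2⌋ = ⌊1373/25⌋ = 54
  ⌊1373/5^3⌋ = ⌊1373/125⌋ = 10
  ⌊1373/5^4⌋ = ⌊1373/625⌋ = 2
(the next term ⌊1373/5^5⌋ = 0, terminating the sum). Summing: v_5(1373!) = 274 + 54 + 10 + 2 = 340.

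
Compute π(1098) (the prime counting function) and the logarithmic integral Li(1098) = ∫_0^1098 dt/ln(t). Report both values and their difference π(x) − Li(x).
π(1098) = 184;  Li(1098) ≈ 191.70;  π(x) − Li(x) ≈ -7.70.

Direct count of primes ≤ 1098 gives π(1098) = 184. Numerical evaluation of the logarithmic integral gives Li(1098) ≈ 191.70. The difference π(x) − Li(x) ≈ -7.70 is typically negative for small/moderate x (Li(x) overestimates), though Littlewood's theorem shows this sign changes infinitely often.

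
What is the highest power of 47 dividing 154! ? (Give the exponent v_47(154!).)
v_47(154!) = 3

Legendre's formula: v_p(n!) = Σ_{k ≥ 1} ⌊n / p^k⌋. For p = 47, n = 154, the terms are:
  ⌊154/47^1⌋ = ⌊154/47⌋ = 3
(the next term ⌊154/47^2⌋ = 0, terminating the sum). Summing: v_47(154!) = 3 = 3.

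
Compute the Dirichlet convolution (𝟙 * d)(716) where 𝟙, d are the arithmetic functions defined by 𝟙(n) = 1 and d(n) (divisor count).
(𝟙 * d)(716) = 18

Divisors of 716: [1, 2, 4, 179, 358, 716]. For each d | 716:
  d = 1: 𝟙(1) · d(716/1) = 1 · 6 = 6
  d = 2: 𝟙(2) · d(716/2) = 1 · 4 = 4
  d = 4: 𝟙(4) · d(716/4) = 1 · 2 = 2
  d = 179: 𝟙(179) · d(716/179) = 1 · 3 = 3
  d = 358: 𝟙(358) · d(716/358) = 1 · 2 = 2
  d = 716: 𝟙(716) · d(716/716) = 1 · 1 = 1
Summing: (𝟙 * d)(716) = 6 + 4 + 2 + 3 + 2 + 1 = 18.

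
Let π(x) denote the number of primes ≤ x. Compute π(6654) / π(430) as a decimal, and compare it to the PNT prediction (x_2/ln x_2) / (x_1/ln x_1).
π(6654)/π(430) = 857/82 ≈ 10.4512;  PNT prediction ≈ 10.6593.

π(430) = 82 and π(6654) = 857, so π(6654)/π(430) ≈ 10.4512. The PNT-predicted ratio is (6654/ln(6654)) / (430/ln(430)) ≈ 10.6593. The two agree to within a few percent, as expected.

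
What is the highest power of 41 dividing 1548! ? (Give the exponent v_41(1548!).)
v_41(1548!) = 37

Legendre's formula: v_p(n!) = Σ_{k ≥ 1} ⌊n / p^k⌋. For p = 41, n = 1548, the terms are:
  ⌊1548/41^1⌋ = ⌊1548/41⌋ = 37
(the next term ⌊1548/41^2⌋ = 0, terminating the sum). Summing: v_41(1548!) = 37 = 37.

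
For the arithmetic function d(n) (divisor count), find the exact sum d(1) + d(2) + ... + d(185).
Σ_{n ≤ 185} d(n) = 997

Compute d(n) for each 1 ≤ n ≤ 185: d(1) = 1, d(2) = 2, d(3) = 2, d(4) = 3, d(5) = 2, d(6) = 4, d(7) = 2, d(8) = 4, d(9) = 3, d(10) = 4, d(11) = 2, d(12) = 6, d(13) = 2, d(14) = 4, d(15) = 4, d(16) = 5, d(17) = 2, d(18) = 6, d(19) = 2, d(20) = 6, d(21) = 4, d(22) = 4, d(23) = 2, d(24) = 8, d(25) = 3, d(26) = 4, d(27) = 4, d(28) = 6, d(29) = 2, d(30) = 8, d(31) = 2, d(32) = 6, d(33) = 4, d(34) = 4, d(35) = 4, d(36) = 9, d(37) = 2, d(38) = 4, d(39) = 4, d(40) = 8, d(41) = 2, d(42) = 8, d(43) = 2, d(44) = 6, d(45) = 6, d(46) = 4, d(47) = 2, d(48) = 10, d(49) = 3, d(50) = 6, d(51) = 4, d(52) = 6, d(53) = 2, d(54) = 8, d(55) = 4, d(56) = 8, d(57) = 4, d(58) = 4, d(59) = 2, d(60) = 12, d(61) = 2, d(62) = 4, d(63) = 6, d(64) = 7, d(65) = 4, d(66) = 8, d(67) = 2, d(68) = 6, d(69) = 4, d(70) = 8, d(71) = 2, d(72) = 12, d(73) = 2, d(74) = 4, d(75) = 6, d(76) = 6, d(77) = 4, d(78) = 8, d(79) = 2, d(80) = 10, d(81) = 5, d(82) = 4, d(83) = 2, d(84) = 12, d(85) = 4, d(86) = 4, d(87) = 4, d(88) = 8, d(89) = 2, d(90) = 12, d(91) = 4, d(92) = 6, d(93) = 4, d(94) = 4, d(95) = 4, d(96) = 12, d(97) = 2, d(98) = 6, d(99) = 6, d(100) = 9, d(101) = 2, d(102) = 8, d(103) = 2, d(104) = 8, d(105) = 8, d(106) = 4, d(107) = 2, d(108) = 12, d(109) = 2, d(110) = 8, d(111) = 4, d(112) = 10, d(113) = 2, d(114) = 8, d(115) = 4, d(116) = 6, d(117) = 6, d(118) = 4, d(119) = 4, d(120) = 16, d(121) = 3, d(122) = 4, d(123) = 4, d(124) = 6, d(125) = 4, d(126) = 12, d(127) = 2, d(128) = 8, d(129) = 4, d(130) = 8, d(131) = 2, d(132) = 12, d(133) = 4, d(134) = 4, d(135) = 8, d(136) = 8, d(137) = 2, d(138) = 8, d(139) = 2, d(140) = 12, d(141) = 4, d(142) = 4, d(143) = 4, d(144) = 15, d(145) = 4, d(146) = 4, d(147) = 6, d(148) = 6, d(149) = 2, d(150) = 12, d(151) = 2, d(152) = 8, d(153) = 6, d(154) = 8, d(155) = 4, d(156) = 12, d(157) = 2, d(158) = 4, d(159) = 4, d(160) = 12, d(161) = 4, d(162) = 10, d(163) = 2, d(164) = 6, d(165) = 8, d(166) = 4, d(167) = 2, d(168) = 16, d(169) = 3, d(170) = 8, d(171) = 6, d(172) = 6, d(173) = 2, d(174) = 8, d(175) = 6, d(176) = 10, d(177) = 4, d(178) = 4, d(179) = 2, d(180) = 18, d(181) = 2, d(182) = 8, d(183) = 4, d(184) = 8, d(185) = 4. Summing all 185 values: 997. (Dirichlet's divisor formula: Σ_{n ≤ x} d(n) = x ln(x) + (2γ − 1) x + O(√x). For x = 185, the asymptotic estimate is ≈ 994.34.)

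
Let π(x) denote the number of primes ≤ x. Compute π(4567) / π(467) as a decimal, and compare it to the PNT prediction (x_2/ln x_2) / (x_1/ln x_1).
π(4567)/π(467) = 619/91 ≈ 6.8022;  PNT prediction ≈ 7.1331.

π(467) = 91 and π(4567) = 619, so π(4567)/π(467) ≈ 6.8022. The PNT-predicted ratio is (4567/ln(4567)) / (467/ln(467)) ≈ 7.1331. The two agree to within a few percent, as expected.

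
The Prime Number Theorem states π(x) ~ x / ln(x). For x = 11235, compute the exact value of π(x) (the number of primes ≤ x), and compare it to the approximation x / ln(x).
π(11235) = 1357;  x/ln(x) ≈ 1204.59;  relative error ≈ 11.23%.

Directly count primes up to 11235: π(11235) = 1357. The PNT approximation gives 11235/ln(11235) ≈ 11235/9.32679 ≈ 1204.59. Relative error (π(x) − x/ln(x)) / π(x) ≈ 11.23%; the approximation is known to undercount slightly (Li(x) is a better estimate).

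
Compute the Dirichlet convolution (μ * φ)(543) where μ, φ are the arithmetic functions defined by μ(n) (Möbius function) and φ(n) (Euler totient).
(μ * φ)(543) = 179

Divisors of 543: [1, 3, 181, 543]. For each d | 543:
  d = 1: μ(1) · φ(543/1) = 1 · 360 = 360
  d = 3: μ(3) · φ(543/3) = -1 · 180 = -180
  d = 181: μ(181) · φ(543/181) = -1 · 2 = -2
  d = 543: μ(543) · φ(543/543) = 1 · 1 = 1
Summing: (μ * φ)(543) = 360 + -180 + -2 + 1 = 179.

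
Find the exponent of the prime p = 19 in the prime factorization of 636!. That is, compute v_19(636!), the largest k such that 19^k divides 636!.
v_19(636!) = 34

Legendre's formula: v_p(n!) = Σ_{k ≥ 1} ⌊n / p^k⌋. For p = 19, n = 636, the terms are:
  ⌊636/19^1⌋ = ⌊636/19⌋ = 33
  ⌊636/19^2⌋ = ⌊636/361⌋ = 1
(the next term ⌊636/19^3⌋ = 0, terminating the sum). Summing: v_19(636!) = 33 + 1 = 34.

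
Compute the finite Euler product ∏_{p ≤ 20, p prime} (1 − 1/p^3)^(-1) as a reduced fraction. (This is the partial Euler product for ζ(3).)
∏ = 3674541645775/3057655868928

The primes p ≤ 20 are [2, 3, 5, 7, 11, 13, 17, 19]. For each prime, (1 − 1/p^3)^(-1) = p^3 / (p^3 − 1). The product is (1 − 1/2^3)^(-1), (1 − 1/3^3)^(-1), (1 − 1/5^3)^(-1), (1 − 1/7^3)^(-1), (1 − 1/11^3)^(-1), (1 − 1/13^3)^(-1), (1 − 1/17^3)^(-1), (1 − 1/19^3)^(-1) = ∏ p^3 / (p^3 − 1) = 3674541645775/3057655868928.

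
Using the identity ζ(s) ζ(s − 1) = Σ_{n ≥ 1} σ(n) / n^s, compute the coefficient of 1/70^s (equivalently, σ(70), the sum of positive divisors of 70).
σ(70) = 144

In the product (Σ m^0/m^s)(Σ k / k^s) = Σ (Σ_{d | n} d) / n^s, the coefficient of 1/n^s is σ(n) = Σ_{d | n} d. For n = 70, divisors are [1, 2, 5, 7, 10, 14, 35, 70]; summing: σ(70) = 144.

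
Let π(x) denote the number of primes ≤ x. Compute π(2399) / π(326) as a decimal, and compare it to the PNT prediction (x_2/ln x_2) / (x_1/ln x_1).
π(2399)/π(326) = 357/66 ≈ 5.4091;  PNT prediction ≈ 5.4717.

π(326) = 66 and π(2399) = 357, so π(2399)/π(326) ≈ 5.4091. The PNT-predicted ratio is (2399/ln(2399)) / (326/ln(326)) ≈ 5.4717. The two agree to within a few percent, as expected.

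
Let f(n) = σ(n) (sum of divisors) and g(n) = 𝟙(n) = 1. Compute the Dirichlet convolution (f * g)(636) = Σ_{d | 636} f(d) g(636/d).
(σ * 𝟙)(636) = 3025

Divisors of 636: [1, 2, 3, 4, 6, 12, 53, 106, 159, 212, 318, 636]. For each d | 636:
  d = 1: σ(1) · 𝟙(636/1) = 1 · 1 = 1
  d = 2: σ(2) · 𝟙(636/2) = 3 · 1 = 3
  d = 3: σ(3) · 𝟙(636/3) = 4 · 1 = 4
  d = 4: σ(4) · 𝟙(636/4) = 7 · 1 = 7
  d = 6: σ(6) · 𝟙(636/6) = 12 · 1 = 12
  d = 12: σ(12) · 𝟙(636/12) = 28 · 1 = 28
  d = 53: σ(53) · 𝟙(636/53) = 54 · 1 = 54
  d = 106: σ(106) · 𝟙(636/106) = 162 · 1 = 162
  d = 159: σ(159) · 𝟙(636/159) = 216 · 1 = 216
  d = 212: σ(212) · 𝟙(636/212) = 378 · 1 = 378
  d = 318: σ(318) · 𝟙(636/318) = 648 · 1 = 648
  d = 636: σ(636) · 𝟙(636/636) = 1512 · 1 = 1512
Summing: (σ * 𝟙)(636) = 1 + 3 + 4 + 7 + 12 + 28 + 54 + 162 + 216 + 378 + 648 + 1512 = 3025.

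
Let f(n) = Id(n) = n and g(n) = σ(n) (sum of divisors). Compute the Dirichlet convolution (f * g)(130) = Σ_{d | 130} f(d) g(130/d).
(Id * σ)(130) = 1485

Divisors of 130: [1, 2, 5, 10, 13, 26, 65, 130]. For each d | 130:
  d = 1: Id(1) · σ(130/1) = 1 · 252 = 252
  d = 2: Id(2) · σ(130/2) = 2 · 84 = 168
  d = 5: Id(5) · σ(130/5) = 5 · 42 = 210
  d = 10: Id(10) · σ(130/10) = 10 · 14 = 140
  d = 13: Id(13) · σ(130/13) = 13 · 18 = 234
  d = 26: Id(26) · σ(130/26) = 26 · 6 = 156
  d = 65: Id(65) · σ(130/65) = 65 · 3 = 195
  d = 130: Id(130) · σ(130/130) = 130 · 1 = 130
Summing: (Id * σ)(130) = 252 + 168 + 210 + 140 + 234 + 156 + 195 + 130 = 1485.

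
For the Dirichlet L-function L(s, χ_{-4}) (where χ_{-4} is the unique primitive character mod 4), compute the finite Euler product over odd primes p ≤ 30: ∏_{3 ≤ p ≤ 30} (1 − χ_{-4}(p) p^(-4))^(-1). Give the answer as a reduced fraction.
∏ = 2025743556867464796746949565/2048388086956649527369531392

The odd primes p ≤ 30 are [3, 5, 7, 11, 13, 17, 19, 23, 29]. For each, χ(p) = 1 if p ≡ 1 mod 4, χ(p) = −1 if p ≡ 3 mod 4. Taking (1 − χ(p)/p^4)^(-1) = p^4/(p^4 − χ(p)): (1 − (-1)/3^4)^(-1) · (1 − (1)/5^4)^(-1) · (1 − (-1)/7^4)^(-1) · (1 − (-1)/11^4)^(-1) · (1 − (1)/13^4)^(-1) · (1 − (1)/17^4)^(-1) · (1 − (-1)/19^4)^(-1) · (1 − (-1)/23^4)^(-1) · (1 − (1)/29^4)^(-1) = 2025743556867464796746949565/2048388086956649527369531392.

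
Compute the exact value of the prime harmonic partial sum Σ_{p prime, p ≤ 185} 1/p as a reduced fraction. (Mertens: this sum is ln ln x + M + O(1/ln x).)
Σ 1/p = 10408867916382550633331528920459565913027063402071390584941986323453055203/5397346292805549782720214077673687806275517530364350655459511599582614290

π(185) = 42, so the primes ≤ 185 are [2, 3, 5, 7, 11, 13, 17, 19, 23, 29, 31, 37, 41, 43, 47, 53, 59, 61, 67, 71, 73, 79, 83, 89, 97, 101, 103, 107, 109, 113, 127, 131, 137, 139, 149, 151, 157, 163, 167, 173, 179, 181]. Summing 1/p over these primes: 10408867916382550633331528920459565913027063402071390584941986323453055203/5397346292805549782720214077673687806275517530364350655459511599582614290 ≈ 1.9285. Mertens estimate ln ln(185) + 0.2615 ≈ 1.9141.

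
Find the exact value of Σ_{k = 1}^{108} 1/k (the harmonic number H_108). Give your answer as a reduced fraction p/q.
H_108 = 81704399374878842092679986459517574603754626787/15521442759214556458772607587176753329489754560

Direct summation: H_108 = 1 + 1/2 + ... + 1/108. The least common denominator is lcm(1, ..., 108) = 77607213796072782293863037935883766647448772800; over this denominator the numerator is 77607213796072782293863037935883766647448772800 + 38803606898036391146931518967941883323724386400 + 25869071265357594097954345978627922215816257600 + 19401803449018195573465759483970941661862193200 + 15521442759214556458772607587176753329489754560 + 12934535632678797048977172989313961107908128800 + 11086744828010397470551862562269109521064110400 + 9700901724509097786732879741985470830931096600 + 8623023755119198032651448659542640738605419200 + 7760721379607278229386303793588376664744877280 + 7055201254188434753987548903262160604313524800 + 6467267816339398524488586494656980553954064400 + 5969785676620983253374079841221828203649905600 + 5543372414005198735275931281134554760532055200 + 5173814253071518819590869195725584443163251520 + 4850450862254548893366439870992735415465548300 + 4565130223298398958462531643287280391026398400 + 4311511877559599016325724329771320369302709600 + 4084590199793304331255949365046514034076251200 + 3880360689803639114693151896794188332372438640 + 3695581609336799156850620854089703173688036800 + 3527600627094217376993774451631080302156762400 + 3374226686785773143211436431994946375976033600 + 3233633908169699262244293247328490276977032200 + 3104288551842911291754521517435350665897950912 + 2984892838310491626687039920610914101824952800 + 2874341251706399344217149553180880246201806400 + 2771686207002599367637965640567277380266027600 + 2676110820554233872202173721927026436118923200 + 2586907126535759409795434597862792221581625760 + 2503458509550734912705259288254315053143508800 + 2425225431127274446683219935496367707732774150 + 2351733751396144917995849634420720201437841600 + 2282565111649199479231265821643640195513199200 + 2217348965602079494110372512453821904212822080 + 2155755938779799508162862164885660184651354800 + 2097492264758723845780082106375236936417534400 + 2042295099896652165627974682523257017038125600 + 1989928558873661084458026613740609401216635200 + 1940180344901819557346575948397094166186219320 + 1892858873074945909606415559411799186523140800 + 1847790804668399578425310427044851586844018400 + 1804818925490064704508442742694971317382529600 + 1763800313547108688496887225815540151078381200 + 1724604751023839606530289731908528147721083840 + 1687113343392886571605718215997473187988016800 + 1651217314810059197741766764593271630796782400 + 1616816954084849631122146623664245138488516100 + 1583820689715771067221694651752729931580587200 + 1552144275921455645877260758717675332948975456 + 1521710074432799652820843881095760130342132800 + 1492446419155245813343519960305457050912476400 + 1464287052756090231959679961054410691461297600 + 1437170625853199672108574776590440123100903200 + 1411040250837686950797509780652432120862704960 + 1385843103501299683818982820283638690133013800 + 1361530066597768110418649788348838011358750400 + 1338055410277116936101086860963513218059461600 + 1315376505018182750743441320947182485549979200 + 1293453563267879704897717298931396110790812880 + 1272249406492996431046935048129242076187684800 + 1251729254775367456352629644127157526571754400 + 1231860536445599718950206951363234391229345600 + 1212612715563637223341609967748183853866387075 + 1193957135324196650674815968244365640729981120 + 1175866875698072458997924817210360100718920800 + 1158316623821981825281537879640056218618638400 + 1141282555824599739615632910821820097756599600 + 1124742228928591047737145477331648791992011200 + 1108674482801039747055186256226910952106411040 + 1093059349240461722448775182195546009118996800 + 1077877969389899754081431082442830092325677400 + 1063112517754421675258397779943613241745873600 + 1048746132379361922890041053187618468208767200 + 1034762850614303763918173839145116888632650304 + 1021147549948326082813987341261628508519062800 + 1007885893455490679141078414751737229187646400 + 994964279436830542229013306870304700608317600 + 982369794886997244226114404251693248701883200 + 970090172450909778673287974198547083093109660 + 958113750568799781405716517726960082067268800 + 946429436537472954803207779705899593261570400 + 935026672241840750528470336576912851174081600 + 923895402334199789212655213522425793422009200 + 913026044659679791692506328657456078205279680 + 902409462745032352254221371347485658691264800 + 892036940184744624067391240642342145372974400 + 881900156773554344248443612907770075539190600 + 871991166248008789818685819504311984802795200 + 862302375511919803265144865954264073860541920 + 852826525231569036196297120174546886235700800 + 843556671696443285802859107998736593994008400 + 834486169850244970901753096084771684381169600 + 825608657405029598870883382296635815398391200 + 816918039958660866251189873009302806815250240 + 808408477042424815561073311832122569244258050 + 800074369031678167977969463256533676777822400 + 791910344857885533610847325876364965790293600 + 783911250465381639331949878140240067145947200 + 776072137960727822938630379358837666474487728 + 768388255406661210830327108276076897499492800 + 760855037216399826410421940547880065171066400 + 753468095107502740717116873163920064538337600 + 746223209577622906671759980152728525456238200 + 739116321867359831370124170817940634737607360 + 732143526378045115979839980527205345730648800 + 725301063514698899942645214354053893901390400 + 718585312926599836054287388295220061550451600 = 408521996874394210463399932297587873018773133935, so H_108 = 408521996874394210463399932297587873018773133935/77607213796072782293863037935883766647448772800; reducing by gcd(408521996874394210463399932297587873018773133935, 77607213796072782293863037935883766647448772800) = 5 gives 81704399374878842092679986459517574603754626787/15521442759214556458772607587176753329489754560 ≈ 5.26397. (The PNT-adjacent estimate ln(108) + γ ≈ 5.25935 matches within O(1/n).)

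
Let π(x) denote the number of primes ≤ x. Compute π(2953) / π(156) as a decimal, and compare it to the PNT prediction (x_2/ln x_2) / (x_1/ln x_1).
π(2953)/π(156) = 425/36 ≈ 11.8056;  PNT prediction ≈ 11.9630.

π(156) = 36 and π(2953) = 425, so π(2953)/π(156) ≈ 11.8056. The PNT-predicted ratio is (2953/ln(2953)) / (156/ln(156)) ≈ 11.9630. The two agree to within a few percent, as expected.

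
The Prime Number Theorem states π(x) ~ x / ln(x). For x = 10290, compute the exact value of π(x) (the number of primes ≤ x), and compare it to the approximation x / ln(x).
π(10290) = 1262;  x/ln(x) ≈ 1113.77;  relative error ≈ 11.75%.

Directly count primes up to 10290: π(10290) = 1262. The PNT approximation gives 10290/ln(10290) ≈ 10290/9.23893 ≈ 1113.77. Relative error (π(x) − x/ln(x)) / π(x) ≈ 11.75%; the approximation is known to undercount slightly (Li(x) is a better estimate).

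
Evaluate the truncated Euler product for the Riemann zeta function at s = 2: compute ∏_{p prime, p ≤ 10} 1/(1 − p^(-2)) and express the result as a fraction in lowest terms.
∏ = 1225/768

The primes p ≤ 10 are [2, 3, 5, 7]. For each prime, (1 − 1/p^2)^(-1) = p^2 / (p^2 − 1). The product is (1 − 1/2^2)^(-1), (1 − 1/3^2)^(-1), (1 − 1/5^2)^(-1), (1 − 1/7^2)^(-1) = ∏ p^2 / (p^2 − 1) = 1225/768.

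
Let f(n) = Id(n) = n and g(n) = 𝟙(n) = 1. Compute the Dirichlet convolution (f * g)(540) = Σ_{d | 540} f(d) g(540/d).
(Id * 𝟙)(540) = 1680

Divisors of 540: [1, 2, 3, 4, 5, 6, 9, 10, 12, 15, 18, 20, 27, 30, 36, 45, 54, 60, 90, 108, 135, 180, 270, 540]. For each d | 540:
  d = 1: Id(1) · 𝟙(540/1) = 1 · 1 = 1
  d = 2: Id(2) · 𝟙(540/2) = 2 · 1 = 2
  d = 3: Id(3) · 𝟙(540/3) = 3 · 1 = 3
  d = 4: Id(4) · 𝟙(540/4) = 4 · 1 = 4
  d = 5: Id(5) · 𝟙(540/5) = 5 · 1 = 5
  d = 6: Id(6) · 𝟙(540/6) = 6 · 1 = 6
  d = 9: Id(9) · 𝟙(540/9) = 9 · 1 = 9
  d = 10: Id(10) · 𝟙(540/10) = 10 · 1 = 10
  d = 12: Id(12) · 𝟙(540/12) = 12 · 1 = 12
  d = 15: Id(15) · 𝟙(540/15) = 15 · 1 = 15
  d = 18: Id(18) · 𝟙(540/18) = 18 · 1 = 18
  d = 20: Id(20) · 𝟙(540/20) = 20 · 1 = 20
  d = 27: Id(27) · 𝟙(540/27) = 27 · 1 = 27
  d = 30: Id(30) · 𝟙(540/30) = 30 · 1 = 30
  d = 36: Id(36) · 𝟙(540/36) = 36 · 1 = 36
  d = 45: Id(45) · 𝟙(540/45) = 45 · 1 = 45
  d = 54: Id(54) · 𝟙(540/54) = 54 · 1 = 54
  d = 60: Id(60) · 𝟙(540/60) = 60 · 1 = 60
  d = 90: Id(90) · 𝟙(540/90) = 90 · 1 = 90
  d = 108: Id(108) · 𝟙(540/108) = 108 · 1 = 108
  d = 135: Id(135) · 𝟙(540/135) = 135 · 1 = 135
  d = 180: Id(180) · 𝟙(540/180) = 180 · 1 = 180
  d = 270: Id(270) · 𝟙(540/270) = 270 · 1 = 270
  d = 540: Id(540) · 𝟙(540/540) = 540 · 1 = 540
Summing: (Id * 𝟙)(540) = 1 + 2 + 3 + 4 + 5 + 6 + 9 + 10 + 12 + 15 + 18 + 20 + 27 + 30 + 36 + 45 + 54 + 60 + 90 + 108 + 135 + 180 + 270 + 540 = 1680.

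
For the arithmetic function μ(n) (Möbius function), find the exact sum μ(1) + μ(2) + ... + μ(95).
Σ_{n ≤ 95} μ(n) = 2

Compute μ(n) for each 1 ≤ n ≤ 95: μ(1) = 1, μ(2) = -1, μ(3) = -1, μ(4) = 0, μ(5) = -1, μ(6) = 1, μ(7) = -1, μ(8) = 0, μ(9) = 0, μ(10) = 1, μ(11) = -1, μ(12) = 0, μ(13) = -1, μ(14) = 1, μ(15) = 1, μ(16) = 0, μ(17) = -1, μ(18) = 0, μ(19) = -1, μ(20) = 0, μ(21) = 1, μ(22) = 1, μ(23) = -1, μ(24) = 0, μ(25) = 0, μ(26) = 1, μ(27) = 0, μ(28) = 0, μ(29) = -1, μ(30) = -1, μ(31) = -1, μ(32) = 0, μ(33) = 1, μ(34) = 1, μ(35) = 1, μ(36) = 0, μ(37) = -1, μ(38) = 1, μ(39) = 1, μ(40) = 0, μ(41) = -1, μ(42) = -1, μ(43) = -1, μ(44) = 0, μ(45) = 0, μ(46) = 1, μ(47) = -1, μ(48) = 0, μ(49) = 0, μ(50) = 0, μ(51) = 1, μ(52) = 0, μ(53) = -1, μ(54) = 0, μ(55) = 1, μ(56) = 0, μ(57) = 1, μ(58) = 1, μ(59) = -1, μ(60) = 0, μ(61) = -1, μ(62) = 1, μ(63) = 0, μ(64) = 0, μ(65) = 1, μ(66) = -1, μ(67) = -1, μ(68) = 0, μ(69) = 1, μ(70) = -1, μ(71) = -1, μ(72) = 0, μ(73) = -1, μ(74) = 1, μ(75) = 0, μ(76) = 0, μ(77) = 1, μ(78) = -1, μ(79) = -1, μ(80) = 0, μ(81) = 0, μ(82) = 1, μ(83) = -1, μ(84) = 0, μ(85) = 1, μ(86) = 1, μ(87) = 1, μ(88) = 0, μ(89) = -1, μ(90) = 0, μ(91) = 1, μ(92) = 0, μ(93) = 1, μ(94) = 1, μ(95) = 1. Summing all 95 values: 2. (Mertens function M(x) = Σ_{n ≤ x} μ(n); on average M(x) should be small (PNT ⟺ M(x) = o(x)).)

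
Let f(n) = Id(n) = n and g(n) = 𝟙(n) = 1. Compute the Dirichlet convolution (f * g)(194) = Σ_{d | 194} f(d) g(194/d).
(Id * 𝟙)(194) = 294

Divisors of 194: [1, 2, 97, 194]. For each d | 194:
  d = 1: Id(1) · 𝟙(194/1) = 1 · 1 = 1
  d = 2: Id(2) · 𝟙(194/2) = 2 · 1 = 2
  d = 97: Id(97) · 𝟙(194/97) = 97 · 1 = 97
  d = 194: Id(194) · 𝟙(194/194) = 194 · 1 = 194
Summing: (Id * 𝟙)(194) = 1 + 2 + 97 + 194 = 294.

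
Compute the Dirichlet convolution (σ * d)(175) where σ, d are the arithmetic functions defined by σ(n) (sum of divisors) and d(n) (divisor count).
(σ * d)(175) = 460

Divisors of 175: [1, 5, 7, 25, 35, 175]. For each d | 175:
  d = 1: σ(1) · d(175/1) = 1 · 6 = 6
  d = 5: σ(5) · d(175/5) = 6 · 4 = 24
  d = 7: σ(7) · d(175/7) = 8 · 3 = 24
  d = 25: σ(25) · d(175/25) = 31 · 2 = 62
  d = 35: σ(35) · d(175/35) = 48 · 2 = 96
  d = 175: σ(175) · d(175/175) = 248 · 1 = 248
Summing: (σ * d)(175) = 6 + 24 + 24 + 62 + 96 + 248 = 460.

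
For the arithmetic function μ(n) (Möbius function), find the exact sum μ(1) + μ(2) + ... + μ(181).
Σ_{n ≤ 181} μ(n) = -4

Compute μ(n) for each 1 ≤ n ≤ 181: μ(1) = 1, μ(2) = -1, μ(3) = -1, μ(4) = 0, μ(5) = -1, μ(6) = 1, μ(7) = -1, μ(8) = 0, μ(9) = 0, μ(10) = 1, μ(11) = -1, μ(12) = 0, μ(13) = -1, μ(14) = 1, μ(15) = 1, μ(16) = 0, μ(17) = -1, μ(18) = 0, μ(19) = -1, μ(20) = 0, μ(21) = 1, μ(22) = 1, μ(23) = -1, μ(24) = 0, μ(25) = 0, μ(26) = 1, μ(27) = 0, μ(28) = 0, μ(29) = -1, μ(30) = -1, μ(31) = -1, μ(32) = 0, μ(33) = 1, μ(34) = 1, μ(35) = 1, μ(36) = 0, μ(37) = -1, μ(38) = 1, μ(39) = 1, μ(40) = 0, μ(41) = -1, μ(42) = -1, μ(43) = -1, μ(44) = 0, μ(45) = 0, μ(46) = 1, μ(47) = -1, μ(48) = 0, μ(49) = 0, μ(50) = 0, μ(51) = 1, μ(52) = 0, μ(53) = -1, μ(54) = 0, μ(55) = 1, μ(56) = 0, μ(57) = 1, μ(58) = 1, μ(59) = -1, μ(60) = 0, μ(61) = -1, μ(62) = 1, μ(63) = 0, μ(64) = 0, μ(65) = 1, μ(66) = -1, μ(67) = -1, μ(68) = 0, μ(69) = 1, μ(70) = -1, μ(71) = -1, μ(72) = 0, μ(73) = -1, μ(74) = 1, μ(75) = 0, μ(76) = 0, μ(77) = 1, μ(78) = -1, μ(79) = -1, μ(80) = 0, μ(81) = 0, μ(82) = 1, μ(83) = -1, μ(84) = 0, μ(85) = 1, μ(86) = 1, μ(87) = 1, μ(88) = 0, μ(89) = -1, μ(90) = 0, μ(91) = 1, μ(92) = 0, μ(93) = 1, μ(94) = 1, μ(95) = 1, μ(96) = 0, μ(97) = -1, μ(98) = 0, μ(99) = 0, μ(100) = 0, μ(101) = -1, μ(102) = -1, μ(103) = -1, μ(104) = 0, μ(105) = -1, μ(106) = 1, μ(107) = -1, μ(108) = 0, μ(109) = -1, μ(110) = -1, μ(111) = 1, μ(112) = 0, μ(113) = -1, μ(114) = -1, μ(115) = 1, μ(116) = 0, μ(117) = 0, μ(118) = 1, μ(119) = 1, μ(120) = 0, μ(121) = 0, μ(122) = 1, μ(123) = 1, μ(124) = 0, μ(125) = 0, μ(126) = 0, μ(127) = -1, μ(128) = 0, μ(129) = 1, μ(130) = -1, μ(131) = -1, μ(132) = 0, μ(133) = 1, μ(134) = 1, μ(135) = 0, μ(136) = 0, μ(137) = -1, μ(138) = -1, μ(139) = -1, μ(140) = 0, μ(141) = 1, μ(142) = 1, μ(143) = 1, μ(144) = 0, μ(145) = 1, μ(146) = 1, μ(147) = 0, μ(148) = 0, μ(149) = -1, μ(150) = 0, μ(151) = -1, μ(152) = 0, μ(153) = 0, μ(154) = -1, μ(155) = 1, μ(156) = 0, μ(157) = -1, μ(158) = 1, μ(159) = 1, μ(160) = 0, μ(161) = 1, μ(162) = 0, μ(163) = -1, μ(164) = 0, μ(165) = -1, μ(166) = 1, μ(167) = -1, μ(168) = 0, μ(169) = 0, μ(170) = -1, μ(171) = 0, μ(172) = 0, μ(173) = -1, μ(174) = -1, μ(175) = 0, μ(176) = 0, μ(177) = 1, μ(178) = 1, μ(179) = -1, μ(180) = 0, μ(181) = -1. Summing all 181 values: -4. (Mertens function M(x) = Σ_{n ≤ x} μ(n); on average M(x) should be small (PNT ⟺ M(x) = o(x)).)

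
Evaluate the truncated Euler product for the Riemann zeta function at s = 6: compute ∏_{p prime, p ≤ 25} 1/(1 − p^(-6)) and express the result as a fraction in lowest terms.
∏ = 7921457489978054880231124911875/7786417203783354362865572118528

The primes p ≤ 25 are [2, 3, 5, 7, 11, 13, 17, 19, 23]. For each prime, (1 − 1/p^6)^(-1) = p^6 / (p^6 − 1). The product is (1 − 1/2^6)^(-1), (1 − 1/3^6)^(-1), (1 − 1/5^6)^(-1), (1 − 1/7^6)^(-1), (1 − 1/11^6)^(-1), (1 − 1/13^6)^(-1), (1 − 1/17^6)^(-1), (1 − 1/19^6)^(-1), (1 − 1/23^6)^(-1) = ∏ p^6 / (p^6 − 1) = 7921457489978054880231124911875/7786417203783354362865572118528.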